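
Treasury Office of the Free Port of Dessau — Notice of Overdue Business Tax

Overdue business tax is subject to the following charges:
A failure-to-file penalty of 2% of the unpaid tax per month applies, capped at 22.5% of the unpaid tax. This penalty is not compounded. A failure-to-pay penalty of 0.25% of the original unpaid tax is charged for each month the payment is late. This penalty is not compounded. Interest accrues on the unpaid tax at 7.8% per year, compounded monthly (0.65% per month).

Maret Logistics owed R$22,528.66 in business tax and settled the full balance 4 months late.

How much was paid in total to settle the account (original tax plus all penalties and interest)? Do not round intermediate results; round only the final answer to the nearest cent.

Failure-to-file: 4 × 2% × R$22,528.66 = R$1,802.29… (under the 22.5% cap)
Failure-to-pay penalty = 0.25% × R$22,528.66 × 4 mo = R$225.29…
Interest: R$22,528.66 × ((1 + 0.0065)^4 − 1) = R$22,528.66 × 0.0262546… = R$591.4810…
Total = R$22,528.66 + R$2,027.5794 + R$591.4810… = R$25,147.72

R$25,147.72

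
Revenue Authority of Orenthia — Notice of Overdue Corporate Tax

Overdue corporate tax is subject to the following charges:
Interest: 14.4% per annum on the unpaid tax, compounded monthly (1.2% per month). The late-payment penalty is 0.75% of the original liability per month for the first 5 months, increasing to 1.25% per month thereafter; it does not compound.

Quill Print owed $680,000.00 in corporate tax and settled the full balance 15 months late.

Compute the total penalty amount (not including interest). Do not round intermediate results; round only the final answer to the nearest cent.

$110,500.00

Penalty, months 1–5: 5 × 0.75% × $680,000.00 = $25,500.00
Penalty, months 6–15: 10 × 1.25% × $680,000.00 = $85,000.00
Total penalty = $25,500.00 + $85,000.00 = $110,500.00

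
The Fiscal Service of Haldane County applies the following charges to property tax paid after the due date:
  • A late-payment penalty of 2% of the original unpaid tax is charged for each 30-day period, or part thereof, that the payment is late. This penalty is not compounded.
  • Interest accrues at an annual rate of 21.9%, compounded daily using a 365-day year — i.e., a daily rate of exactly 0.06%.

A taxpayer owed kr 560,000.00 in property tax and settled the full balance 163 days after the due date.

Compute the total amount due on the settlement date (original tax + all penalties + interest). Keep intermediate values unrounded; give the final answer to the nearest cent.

Penalty periods: ⌈163/30⌉ = 6; penalty = 6 × 2% × kr 560,000.00 = kr 67,200.00
Interest: kr 560,000.00 × ((1 + 0.0006)^163 − 1) = kr 560,000.00 × 0.10270987… = kr 57,517.5292…
Total = kr 560,000.00 + kr 67,200.0000 + kr 57,517.5292… = kr 684,717.53

kr 684,717.53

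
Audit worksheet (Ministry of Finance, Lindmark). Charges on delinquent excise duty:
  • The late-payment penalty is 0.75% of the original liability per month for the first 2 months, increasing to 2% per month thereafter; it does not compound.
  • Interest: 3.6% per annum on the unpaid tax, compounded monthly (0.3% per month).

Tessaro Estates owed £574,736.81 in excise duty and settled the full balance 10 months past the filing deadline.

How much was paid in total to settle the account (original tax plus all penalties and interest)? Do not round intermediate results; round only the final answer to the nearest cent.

Penalty, months 1–2: 2 × 0.75% × £574,736.81 = £8,621.05…
Penalty, months 3–10: 8 × 2% × £574,736.81 = £91,957.89…
Interest: £574,736.81 × ((1 + 0.003)^10 − 1) = £574,736.81 × 0.0304083… = £17,476.7447…
Total = £574,736.81 + £100,578.9418… + £17,476.7447… = £692,792.50

£692,792.50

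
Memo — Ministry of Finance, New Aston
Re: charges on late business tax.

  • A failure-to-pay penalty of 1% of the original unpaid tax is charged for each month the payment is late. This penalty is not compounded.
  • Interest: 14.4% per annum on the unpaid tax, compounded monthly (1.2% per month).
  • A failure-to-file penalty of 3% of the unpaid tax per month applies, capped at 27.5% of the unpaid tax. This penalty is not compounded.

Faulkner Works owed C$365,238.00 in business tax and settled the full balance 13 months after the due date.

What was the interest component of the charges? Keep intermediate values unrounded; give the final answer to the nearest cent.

Interest: C$365,238.00 × ((1 + 0.012)^13 − 1) = C$365,238.00 × 0.1677414… = C$61,265.5187…

C$61,265.52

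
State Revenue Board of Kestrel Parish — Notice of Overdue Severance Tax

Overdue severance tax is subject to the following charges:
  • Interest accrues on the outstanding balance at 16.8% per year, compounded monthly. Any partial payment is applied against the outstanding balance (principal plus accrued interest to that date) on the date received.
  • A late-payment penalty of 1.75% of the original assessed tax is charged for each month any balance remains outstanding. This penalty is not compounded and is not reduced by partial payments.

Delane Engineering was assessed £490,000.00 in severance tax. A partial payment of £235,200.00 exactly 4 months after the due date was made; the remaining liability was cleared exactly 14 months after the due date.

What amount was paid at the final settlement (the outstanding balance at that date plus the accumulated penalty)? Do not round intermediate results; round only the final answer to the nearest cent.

£445,056.60

Monthly rate = 16.8% ÷ 12 = 1.4%
Balance at month 4: £490,000.0000 × (1 + 0.014)^4 = £518,021.6371…
After £235,200.00 payment: £518,021.6371… − £235,200.00 = £282,821.6371…
Balance at month 14: £282,821.6371… × (1 + 0.014)^10 = £325,006.6010…
Penalty: 14 × 1.75% × £490,000.00 = £120,050.00
Final settlement = outstanding balance + penalty = £325,006.6010… + £120,050.00 = £445,056.60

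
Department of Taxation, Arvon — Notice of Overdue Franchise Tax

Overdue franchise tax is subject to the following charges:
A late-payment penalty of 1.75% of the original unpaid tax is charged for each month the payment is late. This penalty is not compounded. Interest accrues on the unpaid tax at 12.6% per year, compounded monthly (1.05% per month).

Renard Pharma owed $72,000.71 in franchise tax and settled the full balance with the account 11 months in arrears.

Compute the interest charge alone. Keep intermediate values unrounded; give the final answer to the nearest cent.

Interest: $72,000.71 × ((1 + 0.0105)^11 − 1) = $72,000.71 × 0.1217588… = $8,766.7221…

$8,766.72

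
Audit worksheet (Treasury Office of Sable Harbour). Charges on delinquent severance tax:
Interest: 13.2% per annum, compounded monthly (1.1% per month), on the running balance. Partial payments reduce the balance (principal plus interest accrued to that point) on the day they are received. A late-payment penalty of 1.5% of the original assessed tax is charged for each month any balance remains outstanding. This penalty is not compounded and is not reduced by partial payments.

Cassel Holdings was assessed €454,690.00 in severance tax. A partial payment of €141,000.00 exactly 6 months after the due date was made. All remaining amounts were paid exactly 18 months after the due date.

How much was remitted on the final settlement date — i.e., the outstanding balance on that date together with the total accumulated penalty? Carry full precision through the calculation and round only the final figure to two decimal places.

€515,637.09

Balance at month 6: €454,690.0000 × (1 + 0.011)^6 = €485,537.0065…
After €141,000.00 payment: €485,537.0065… − €141,000.00 = €344,537.0065…
Balance at month 18: €344,537.0065… × (1 + 0.011)^12 = €392,870.7927…
Penalty: 18 × 1.5% × €454,690.00 = €122,766.30
Final settlement = outstanding balance + penalty = €392,870.7927… + €122,766.30 = €515,637.09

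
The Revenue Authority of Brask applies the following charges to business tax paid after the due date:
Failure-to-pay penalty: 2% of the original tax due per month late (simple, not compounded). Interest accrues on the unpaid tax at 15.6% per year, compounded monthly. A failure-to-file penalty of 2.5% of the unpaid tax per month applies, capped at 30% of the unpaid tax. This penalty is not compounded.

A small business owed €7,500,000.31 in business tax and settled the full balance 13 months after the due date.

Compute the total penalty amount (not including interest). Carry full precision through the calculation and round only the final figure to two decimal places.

Failure-to-file: 13 × 2.5% × €7,500,000.31 = €2,437,500.10…, capped at 30% × €7,500,000.31 = €2,250,000.09…
Failure-to-pay penalty = 2% × €7,500,000.31 × 13 mo = €1,950,000.08…
Total penalty = €2,250,000.09… + €1,950,000.08… = €4,200,000.17

€4,200,000.17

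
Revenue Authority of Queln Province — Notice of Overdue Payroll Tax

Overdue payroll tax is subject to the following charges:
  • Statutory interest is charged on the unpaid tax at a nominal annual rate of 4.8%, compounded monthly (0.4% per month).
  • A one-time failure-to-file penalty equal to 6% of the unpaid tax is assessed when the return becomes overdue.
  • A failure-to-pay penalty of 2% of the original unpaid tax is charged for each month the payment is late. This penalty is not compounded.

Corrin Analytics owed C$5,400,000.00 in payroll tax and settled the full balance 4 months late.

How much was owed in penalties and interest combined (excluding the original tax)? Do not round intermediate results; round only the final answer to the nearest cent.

Failure-to-file penalty: 6% × C$5,400,000.00 = C$324,000.00
Failure-to-pay penalty = 2% × C$5,400,000.00 × 4 mo = C$432,000.00
Interest: C$5,400,000.00 × ((1 + 0.004)^4 − 1) = C$5,400,000.00 × 0.0160963… = C$86,919.7838…
Penalties + interest = C$756,000.0000 + C$86,919.7838… = C$842,919.78

C$842,919.78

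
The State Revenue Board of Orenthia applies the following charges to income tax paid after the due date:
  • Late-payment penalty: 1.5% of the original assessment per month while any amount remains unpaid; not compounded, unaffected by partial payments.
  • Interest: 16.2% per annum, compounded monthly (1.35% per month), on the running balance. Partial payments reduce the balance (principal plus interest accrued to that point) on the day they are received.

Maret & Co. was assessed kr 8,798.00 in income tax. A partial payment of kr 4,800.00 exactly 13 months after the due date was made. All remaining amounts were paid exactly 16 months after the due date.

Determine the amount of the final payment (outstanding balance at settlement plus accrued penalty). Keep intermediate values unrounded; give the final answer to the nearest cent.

kr 8,017.94

Balance at month 13: kr 8,798.0000 × (1 + 0.0135)^13 = kr 10,473.5219…
After kr 4,800.00 payment: kr 10,473.5219… − kr 4,800.00 = kr 5,673.5219…
Balance at month 16: kr 5,673.5219… × (1 + 0.0135)^3 = kr 5,906.4155…
Penalty: 16 × 1.5% × kr 8,798.00 = kr 2,111.52
Final settlement = outstanding balance + penalty = kr 5,906.4155… + kr 2,111.52 = kr 8,017.94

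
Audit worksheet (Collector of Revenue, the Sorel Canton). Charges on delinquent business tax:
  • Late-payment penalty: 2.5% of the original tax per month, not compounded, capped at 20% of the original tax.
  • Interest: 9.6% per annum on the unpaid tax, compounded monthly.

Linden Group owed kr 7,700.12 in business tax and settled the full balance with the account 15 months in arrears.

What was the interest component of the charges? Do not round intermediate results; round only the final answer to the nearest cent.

Interest (9.6%/yr ÷ 12 = 0.8%/month): kr 7,700.12 × ((1 + 0.008)^15 − 1) = kr 977.5968…

kr 977.60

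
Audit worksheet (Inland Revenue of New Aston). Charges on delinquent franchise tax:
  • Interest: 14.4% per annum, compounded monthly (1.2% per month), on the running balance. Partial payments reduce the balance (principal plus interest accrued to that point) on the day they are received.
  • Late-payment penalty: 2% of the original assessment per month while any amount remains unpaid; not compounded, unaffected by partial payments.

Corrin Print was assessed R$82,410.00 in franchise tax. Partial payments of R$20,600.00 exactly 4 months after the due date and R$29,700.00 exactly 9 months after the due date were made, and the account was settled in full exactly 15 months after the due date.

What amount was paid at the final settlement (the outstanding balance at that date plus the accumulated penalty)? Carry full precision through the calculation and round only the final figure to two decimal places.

R$67,888.07

Balance at month 4: R$82,410.0000 × (1 + 0.012)^4 = R$86,437.4536…
After R$20,600.00 payment: R$86,437.4536… − R$20,600.00 = R$65,837.4536…
Balance at month 9: R$65,837.4536… × (1 + 0.012)^5 = R$69,883.6512…
After R$29,700.00 payment: R$69,883.6512… − R$29,700.00 = R$40,183.6512…
Balance at month 15: R$40,183.6512… × (1 + 0.012)^6 = R$43,165.0721…
Penalty: 15 × 2% × R$82,410.00 = R$24,723.00
Final settlement = outstanding balance + penalty = R$43,165.0721… + R$24,723.00 = R$67,888.07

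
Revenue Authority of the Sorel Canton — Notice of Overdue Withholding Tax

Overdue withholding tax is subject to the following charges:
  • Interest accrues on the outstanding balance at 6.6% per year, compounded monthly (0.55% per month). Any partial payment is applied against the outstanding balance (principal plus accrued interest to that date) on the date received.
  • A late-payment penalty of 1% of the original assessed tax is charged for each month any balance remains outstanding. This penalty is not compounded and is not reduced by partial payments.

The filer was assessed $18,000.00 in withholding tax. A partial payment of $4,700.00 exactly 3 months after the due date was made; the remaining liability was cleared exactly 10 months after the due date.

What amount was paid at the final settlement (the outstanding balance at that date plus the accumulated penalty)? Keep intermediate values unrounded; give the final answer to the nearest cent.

Balance at month 3: $18,000.0000 × (1 + 0.0055)^3 = $18,298.6365…
After $4,700.00 payment: $18,298.6365… − $4,700.00 = $13,598.6365…
Balance at month 10: $13,598.6365… × (1 + 0.0055)^7 = $14,130.9022…
Penalty: 10 × 1% × $18,000.00 = $1,800.00
Final settlement = outstanding balance + penalty = $14,130.9022… + $1,800.00 = $15,930.90

$15,930.90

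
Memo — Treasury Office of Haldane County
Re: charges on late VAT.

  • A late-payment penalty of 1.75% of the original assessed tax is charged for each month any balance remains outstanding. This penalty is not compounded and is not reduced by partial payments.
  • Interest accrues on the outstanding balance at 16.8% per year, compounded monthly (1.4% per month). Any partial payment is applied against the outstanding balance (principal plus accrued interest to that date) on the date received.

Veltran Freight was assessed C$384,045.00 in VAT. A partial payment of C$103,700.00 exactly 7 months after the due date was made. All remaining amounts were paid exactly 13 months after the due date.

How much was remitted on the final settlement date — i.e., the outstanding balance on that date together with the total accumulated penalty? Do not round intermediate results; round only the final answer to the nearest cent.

C$434,773.49

Balance at month 7: C$384,045.0000 × (1 + 0.014)^7 = C$423,299.5436…
After C$103,700.00 payment: C$423,299.5436… − C$103,700.00 = C$319,599.5436…
Balance at month 13: C$319,599.5436… × (1 + 0.014)^6 = C$347,403.2528…
Penalty: 13 × 1.75% × C$384,045.00 = C$87,370.24…
Final settlement = outstanding balance + penalty = C$347,403.2528… + C$87,370.24… = C$434,773.49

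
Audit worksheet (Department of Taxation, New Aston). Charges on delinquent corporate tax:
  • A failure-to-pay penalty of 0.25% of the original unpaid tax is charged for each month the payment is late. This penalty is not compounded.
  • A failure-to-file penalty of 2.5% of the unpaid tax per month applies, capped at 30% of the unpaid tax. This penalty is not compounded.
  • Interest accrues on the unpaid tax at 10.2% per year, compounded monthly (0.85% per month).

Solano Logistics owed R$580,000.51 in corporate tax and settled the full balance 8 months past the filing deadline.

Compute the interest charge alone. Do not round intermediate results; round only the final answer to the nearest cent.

R$40,633.54

Interest: R$580,000.51 × ((1 + 0.0085)^8 − 1) = R$580,000.51 × 0.0700578… = R$40,633.5359…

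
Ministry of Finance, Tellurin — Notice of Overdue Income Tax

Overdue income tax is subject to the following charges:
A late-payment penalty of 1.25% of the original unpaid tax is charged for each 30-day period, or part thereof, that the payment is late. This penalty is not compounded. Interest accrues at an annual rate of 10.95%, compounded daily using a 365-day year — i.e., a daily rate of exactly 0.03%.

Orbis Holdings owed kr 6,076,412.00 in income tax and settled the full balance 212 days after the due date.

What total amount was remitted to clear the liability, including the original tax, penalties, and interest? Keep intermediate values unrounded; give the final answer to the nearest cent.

Penalty periods: ⌈212/30⌉ = 8; penalty = 8 × 1.25% × kr 6,076,412.00 = kr 607,641.20
Interest: kr 6,076,412.00 × ((1 + 0.0003)^212 − 1) = kr 6,076,412.00 × 0.06565588… = kr 398,952.1935…
Total = kr 6,076,412.00 + kr 607,641.2000 + kr 398,952.1935… = kr 7,083,005.39

kr 7,083,005.39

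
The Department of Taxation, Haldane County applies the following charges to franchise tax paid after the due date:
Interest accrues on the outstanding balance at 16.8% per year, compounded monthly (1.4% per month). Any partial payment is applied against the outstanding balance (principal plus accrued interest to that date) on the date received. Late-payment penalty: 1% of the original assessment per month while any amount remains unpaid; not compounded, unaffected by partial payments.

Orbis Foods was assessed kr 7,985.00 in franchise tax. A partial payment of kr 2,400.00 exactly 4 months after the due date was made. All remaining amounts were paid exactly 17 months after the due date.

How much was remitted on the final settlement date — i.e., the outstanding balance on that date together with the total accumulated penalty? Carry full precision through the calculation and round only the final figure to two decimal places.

kr 8,595.94

Balance at month 4: kr 7,985.0000 × (1 + 0.014)^4 = kr 8,441.6383…
After kr 2,400.00 payment: kr 8,441.6383… − kr 2,400.00 = kr 6,041.6383…
Balance at month 17: kr 6,041.6383… × (1 + 0.014)^13 = kr 7,238.4926…
Penalty: 17 × 1% × kr 7,985.00 = kr 1,357.45
Final settlement = outstanding balance + penalty = kr 7,238.4926… + kr 1,357.45 = kr 8,595.94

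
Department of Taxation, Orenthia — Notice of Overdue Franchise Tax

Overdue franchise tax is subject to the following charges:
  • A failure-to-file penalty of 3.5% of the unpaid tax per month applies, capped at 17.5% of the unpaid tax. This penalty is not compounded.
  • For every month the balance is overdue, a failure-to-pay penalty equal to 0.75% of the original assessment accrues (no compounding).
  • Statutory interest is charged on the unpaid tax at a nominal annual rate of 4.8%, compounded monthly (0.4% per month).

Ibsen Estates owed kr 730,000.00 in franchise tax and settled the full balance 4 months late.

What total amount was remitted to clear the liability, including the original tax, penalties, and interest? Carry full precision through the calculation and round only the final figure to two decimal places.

Failure-to-file: 4 × 3.5% × kr 730,000.00 = kr 102,200.00 (under the 17.5% cap)
Failure-to-pay penalty = 0.75% × kr 730,000.00 × 4 mo = kr 21,900.00
Interest: kr 730,000.00 × ((1 + 0.004)^4 − 1) = kr 730,000.00 × 0.0160963… = kr 11,750.2671…
Total = kr 730,000.00 + kr 124,100.0000 + kr 11,750.2671… = kr 865,850.27

kr 865,850.27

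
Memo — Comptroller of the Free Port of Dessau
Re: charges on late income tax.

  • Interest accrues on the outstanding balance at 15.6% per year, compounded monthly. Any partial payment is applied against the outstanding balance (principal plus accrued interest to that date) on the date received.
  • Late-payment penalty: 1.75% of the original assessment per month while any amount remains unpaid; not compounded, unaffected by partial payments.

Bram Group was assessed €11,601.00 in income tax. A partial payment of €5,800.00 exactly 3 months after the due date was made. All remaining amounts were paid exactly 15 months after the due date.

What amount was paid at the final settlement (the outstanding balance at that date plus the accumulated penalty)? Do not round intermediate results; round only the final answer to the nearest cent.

€10,354.00

Monthly rate = 15.6% ÷ 12 = 1.3%
Balance at month 3: €11,601.0000 × (1 + 0.013)^3 = €12,059.3462…
After €5,800.00 payment: €12,059.3462… − €5,800.00 = €6,259.3462…
Balance at month 15: €6,259.3462… × (1 + 0.013)^12 = €7,308.7367…
Penalty: 15 × 1.75% × €11,601.00 = €3,045.26…
Final settlement = outstanding balance + penalty = €7,308.7367… + €3,045.26… = €10,354.00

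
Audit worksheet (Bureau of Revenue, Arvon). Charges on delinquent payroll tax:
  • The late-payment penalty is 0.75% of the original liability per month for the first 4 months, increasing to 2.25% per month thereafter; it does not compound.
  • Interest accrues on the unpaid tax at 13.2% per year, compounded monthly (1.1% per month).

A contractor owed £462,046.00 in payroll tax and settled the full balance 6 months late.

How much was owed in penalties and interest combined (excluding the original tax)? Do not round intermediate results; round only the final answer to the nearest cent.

£65,999.50

Penalty, months 1–4: 4 × 0.75% × £462,046.00 = £13,861.38
Penalty, months 5–6: 2 × 2.25% × £462,046.00 = £20,792.07
Interest: £462,046.00 × ((1 + 0.011)^6 − 1) = £462,046.00 × 0.0678418… = £31,346.0511…
Penalties + interest = £34,653.4500 + £31,346.0511… = £65,999.50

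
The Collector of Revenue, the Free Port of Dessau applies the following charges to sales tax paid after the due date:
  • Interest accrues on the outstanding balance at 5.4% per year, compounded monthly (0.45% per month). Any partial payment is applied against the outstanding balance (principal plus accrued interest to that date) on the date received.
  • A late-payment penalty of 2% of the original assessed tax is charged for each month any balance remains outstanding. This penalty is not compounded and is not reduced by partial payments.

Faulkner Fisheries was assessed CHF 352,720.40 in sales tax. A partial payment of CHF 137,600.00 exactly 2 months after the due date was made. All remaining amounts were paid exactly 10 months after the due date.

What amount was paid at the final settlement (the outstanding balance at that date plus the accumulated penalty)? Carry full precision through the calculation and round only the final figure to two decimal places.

Balance at month 2: CHF 352,720.4000 × (1 + 0.0045)^2 = CHF 355,902.0262…
After CHF 137,600.00 payment: CHF 355,902.0262… − CHF 137,600.00 = CHF 218,302.0262…
Balance at month 10: CHF 218,302.0262… × (1 + 0.0045)^8 = CHF 226,285.7967…
Penalty: 10 × 2% × CHF 352,720.40 = CHF 70,544.08
Final settlement = outstanding balance + penalty = CHF 226,285.7967… + CHF 70,544.08 = CHF 296,829.88

CHF 296,829.88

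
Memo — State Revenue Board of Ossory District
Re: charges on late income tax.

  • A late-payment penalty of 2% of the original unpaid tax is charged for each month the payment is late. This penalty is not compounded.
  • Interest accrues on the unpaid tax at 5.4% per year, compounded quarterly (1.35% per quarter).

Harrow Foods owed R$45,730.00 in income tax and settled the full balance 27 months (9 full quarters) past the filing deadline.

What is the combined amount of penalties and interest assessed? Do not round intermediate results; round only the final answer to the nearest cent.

R$30,560.07

Late-payment penalty: 27 × 2% × R$45,730.00 = R$24,694.20
Interest: R$45,730.00 × ((1 + 0.0135)^9 − 1) = R$45,730.00 × 0.1282719… = R$5,865.8746…
Penalties + interest = R$24,694.2000 + R$5,865.8746… = R$30,560.07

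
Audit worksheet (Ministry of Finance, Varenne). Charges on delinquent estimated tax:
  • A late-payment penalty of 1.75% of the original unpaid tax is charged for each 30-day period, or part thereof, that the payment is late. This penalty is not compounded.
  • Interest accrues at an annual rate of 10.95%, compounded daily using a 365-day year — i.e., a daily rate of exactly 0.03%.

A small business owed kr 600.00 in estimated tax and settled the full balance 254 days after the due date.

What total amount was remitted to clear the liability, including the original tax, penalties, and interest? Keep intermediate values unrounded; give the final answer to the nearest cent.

Penalty periods: ⌈254/30⌉ = 9; penalty = 9 × 1.75% × kr 600.00 = kr 94.50
Interest: kr 600.00 × ((1 + 0.0003)^254 − 1) = kr 600.00 × 0.07916606… = kr 47.4996…
Total = kr 600.00 + kr 94.5000 + kr 47.4996… = kr 742.00

kr 742.00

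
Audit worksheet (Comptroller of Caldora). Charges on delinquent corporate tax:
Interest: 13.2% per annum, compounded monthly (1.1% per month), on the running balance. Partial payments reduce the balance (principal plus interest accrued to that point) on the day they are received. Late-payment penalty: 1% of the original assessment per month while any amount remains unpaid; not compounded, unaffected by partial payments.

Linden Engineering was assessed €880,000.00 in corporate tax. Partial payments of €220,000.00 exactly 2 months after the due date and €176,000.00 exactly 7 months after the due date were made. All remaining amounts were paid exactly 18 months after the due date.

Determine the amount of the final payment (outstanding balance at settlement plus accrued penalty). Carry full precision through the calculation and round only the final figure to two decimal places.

Balance at month 2: €880,000.0000 × (1 + 0.011)^2 = €899,466.4800
After €220,000.00 payment: €899,466.4800 − €220,000.00 = €679,466.4800
Balance at month 7: €679,466.4800 × (1 + 0.011)^5 = €717,668.3844…
After €176,000.00 payment: €717,668.3844… − €176,000.00 = €541,668.3844…
Balance at month 18: €541,668.3844… × (1 + 0.011)^11 = €610,936.6783…
Penalty: 18 × 1% × €880,000.00 = €158,400.00
Final settlement = outstanding balance + penalty = €610,936.6783… + €158,400.00 = €769,336.68

€769,336.68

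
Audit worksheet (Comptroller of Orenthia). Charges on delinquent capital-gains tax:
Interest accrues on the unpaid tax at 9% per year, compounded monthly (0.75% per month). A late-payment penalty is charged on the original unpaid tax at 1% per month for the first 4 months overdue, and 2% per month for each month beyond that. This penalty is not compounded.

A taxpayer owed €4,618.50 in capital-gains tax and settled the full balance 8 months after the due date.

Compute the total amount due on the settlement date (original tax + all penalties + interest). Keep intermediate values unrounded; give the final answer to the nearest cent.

€5,457.21

Penalty, months 1–4: 4 × 1% × €4,618.50 = €184.74
Penalty, months 5–8: 4 × 2% × €4,618.50 = €369.48
Interest: €4,618.50 × ((1 + 0.0075)^8 − 1) = €4,618.50 × 0.0615988… = €284.4943…
Total = €4,618.50 + €554.2200 + €284.4943… = €5,457.21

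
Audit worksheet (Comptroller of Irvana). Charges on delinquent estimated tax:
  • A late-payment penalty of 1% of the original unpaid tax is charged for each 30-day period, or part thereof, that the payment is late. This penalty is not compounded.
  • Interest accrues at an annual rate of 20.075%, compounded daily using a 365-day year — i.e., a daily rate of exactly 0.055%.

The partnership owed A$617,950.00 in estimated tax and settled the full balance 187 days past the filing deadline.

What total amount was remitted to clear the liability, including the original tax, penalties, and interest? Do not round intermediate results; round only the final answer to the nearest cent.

A$728,126.66

Penalty periods: ⌈187/30⌉ = 7; penalty = 7 × 1% × A$617,950.00 = A$43,256.50
Interest: A$617,950.00 × ((1 + 0.00055)^187 − 1) = A$617,950.00 × 0.10829381… = A$66,920.1612…
Total = A$617,950.00 + A$43,256.5000 + A$66,920.1612… = A$728,126.66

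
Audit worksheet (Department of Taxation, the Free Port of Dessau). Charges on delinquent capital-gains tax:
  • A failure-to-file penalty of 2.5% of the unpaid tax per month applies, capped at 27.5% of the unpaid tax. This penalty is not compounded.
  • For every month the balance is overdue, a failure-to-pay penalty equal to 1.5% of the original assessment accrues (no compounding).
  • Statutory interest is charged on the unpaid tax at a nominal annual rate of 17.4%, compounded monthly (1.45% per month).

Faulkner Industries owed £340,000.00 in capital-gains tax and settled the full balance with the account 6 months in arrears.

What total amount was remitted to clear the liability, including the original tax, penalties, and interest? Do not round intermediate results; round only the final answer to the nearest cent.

Failure-to-file: 6 × 2.5% × £340,000.00 = £51,000.00 (under the 27.5% cap)
Failure-to-pay penalty = 1.5% × £340,000.00 × 6 mo = £30,600.00
Interest: £340,000.00 × ((1 + 0.0145)^6 − 1) = £340,000.00 × 0.0902154… = £30,673.2324…
Total = £340,000.00 + £81,600.0000 + £30,673.2324… = £452,273.23

£452,273.23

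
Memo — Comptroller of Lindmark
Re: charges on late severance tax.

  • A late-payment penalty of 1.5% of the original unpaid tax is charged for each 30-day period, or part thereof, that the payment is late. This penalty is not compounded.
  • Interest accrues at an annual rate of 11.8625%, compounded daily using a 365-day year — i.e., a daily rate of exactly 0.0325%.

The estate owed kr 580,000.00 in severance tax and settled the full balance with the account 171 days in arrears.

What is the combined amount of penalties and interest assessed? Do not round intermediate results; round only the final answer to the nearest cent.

Penalty periods: ⌈171/30⌉ = 6; penalty = 6 × 1.5% × kr 580,000.00 = kr 52,200.00
Interest: kr 580,000.00 × ((1 + 0.000325)^171 − 1) = kr 580,000.00 × 0.05713876… = kr 33,140.4781…
Penalties + interest = kr 52,200.0000 + kr 33,140.4781… = kr 85,340.48

kr 85,340.48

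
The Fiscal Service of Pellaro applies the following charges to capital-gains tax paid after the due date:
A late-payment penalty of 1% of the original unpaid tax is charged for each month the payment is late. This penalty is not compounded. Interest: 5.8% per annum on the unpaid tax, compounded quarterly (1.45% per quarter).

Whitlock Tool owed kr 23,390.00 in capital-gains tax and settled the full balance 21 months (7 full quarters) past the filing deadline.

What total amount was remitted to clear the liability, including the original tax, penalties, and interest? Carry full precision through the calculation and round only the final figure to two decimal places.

kr 30,781.79

Late-payment penalty = 1% × kr 23,390.00 × 21 mo = kr 4,911.90
Interest: kr 23,390.00 × ((1 + 0.0145)^7 − 1) = kr 23,390.00 × 0.1060235… = kr 2,479.8900…
Total = kr 23,390.00 + kr 4,911.9000 + kr 2,479.8900… = kr 30,781.79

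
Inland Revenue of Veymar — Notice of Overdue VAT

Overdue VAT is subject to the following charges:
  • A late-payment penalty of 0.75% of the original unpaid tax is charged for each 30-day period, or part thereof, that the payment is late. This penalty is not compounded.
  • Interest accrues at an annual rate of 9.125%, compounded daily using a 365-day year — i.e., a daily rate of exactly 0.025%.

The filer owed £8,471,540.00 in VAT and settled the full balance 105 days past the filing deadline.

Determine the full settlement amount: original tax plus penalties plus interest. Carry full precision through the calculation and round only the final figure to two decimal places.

Penalty periods: ⌈105/30⌉ = 4; penalty = 4 × 0.75% × £8,471,540.00 = £254,146.20
Interest: £8,471,540.00 × ((1 + 0.00025)^105 − 1) = £8,471,540.00 × 0.02659420… = £225,293.8107…
Total = £8,471,540.00 + £254,146.2000 + £225,293.8107… = £8,950,980.01

£8,950,980.01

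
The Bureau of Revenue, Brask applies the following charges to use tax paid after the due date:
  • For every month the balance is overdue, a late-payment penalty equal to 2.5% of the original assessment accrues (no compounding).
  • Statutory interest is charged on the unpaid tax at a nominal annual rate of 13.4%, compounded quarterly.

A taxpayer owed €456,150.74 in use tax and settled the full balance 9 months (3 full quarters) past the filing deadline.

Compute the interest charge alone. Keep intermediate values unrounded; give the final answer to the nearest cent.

€47,396.04

Interest (13.4%/yr ÷ 4 = 3.35%/quarter): €456,150.74 × ((1 + 0.0335)^3 − 1) = €47,396.0440…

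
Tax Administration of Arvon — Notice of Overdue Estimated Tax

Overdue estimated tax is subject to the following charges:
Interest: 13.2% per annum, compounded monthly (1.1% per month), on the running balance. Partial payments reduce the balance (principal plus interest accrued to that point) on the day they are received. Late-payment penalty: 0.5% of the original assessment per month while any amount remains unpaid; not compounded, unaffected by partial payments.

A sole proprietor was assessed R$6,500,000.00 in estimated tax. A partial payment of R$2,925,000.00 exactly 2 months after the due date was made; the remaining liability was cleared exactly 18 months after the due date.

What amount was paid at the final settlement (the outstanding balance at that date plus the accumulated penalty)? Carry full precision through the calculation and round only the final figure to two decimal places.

Balance at month 2: R$6,500,000.0000 × (1 + 0.011)^2 = R$6,643,786.5000
After R$2,925,000.00 payment: R$6,643,786.5000 − R$2,925,000.00 = R$3,718,786.5000
Balance at month 18: R$3,718,786.5000 × (1 + 0.011)^16 = R$4,430,163.3014…
Penalty: 18 × 0.5% × R$6,500,000.00 = R$585,000.00
Final settlement = outstanding balance + penalty = R$4,430,163.3014… + R$585,000.00 = R$5,015,163.30

R$5,015,163.30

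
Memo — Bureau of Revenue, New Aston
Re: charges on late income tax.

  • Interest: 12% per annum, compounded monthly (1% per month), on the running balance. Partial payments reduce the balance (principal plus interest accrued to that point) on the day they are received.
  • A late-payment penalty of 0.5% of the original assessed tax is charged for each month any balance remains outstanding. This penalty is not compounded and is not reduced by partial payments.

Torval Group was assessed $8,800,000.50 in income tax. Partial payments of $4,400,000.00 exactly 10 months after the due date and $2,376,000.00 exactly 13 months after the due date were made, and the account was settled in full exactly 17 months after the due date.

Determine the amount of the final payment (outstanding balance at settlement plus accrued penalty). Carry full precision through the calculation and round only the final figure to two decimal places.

$3,980,008.95

Balance at month 10: $8,800,000.5000 × (1 + 0.01)^10 = $9,720,675.2559…
After $4,400,000.00 payment: $9,720,675.2559… − $4,400,000.00 = $5,320,675.2559…
Balance at month 13: $5,320,675.2559… × (1 + 0.01)^3 = $5,481,897.0369…
After $2,376,000.00 payment: $5,481,897.0369… − $2,376,000.00 = $3,105,897.0369…
Balance at month 17: $3,105,897.0369… × (1 + 0.01)^4 = $3,232,008.9112…
Penalty: 17 × 0.5% × $8,800,000.50 = $748,000.04…
Final settlement = outstanding balance + penalty = $3,232,008.9112… + $748,000.04… = $3,980,008.95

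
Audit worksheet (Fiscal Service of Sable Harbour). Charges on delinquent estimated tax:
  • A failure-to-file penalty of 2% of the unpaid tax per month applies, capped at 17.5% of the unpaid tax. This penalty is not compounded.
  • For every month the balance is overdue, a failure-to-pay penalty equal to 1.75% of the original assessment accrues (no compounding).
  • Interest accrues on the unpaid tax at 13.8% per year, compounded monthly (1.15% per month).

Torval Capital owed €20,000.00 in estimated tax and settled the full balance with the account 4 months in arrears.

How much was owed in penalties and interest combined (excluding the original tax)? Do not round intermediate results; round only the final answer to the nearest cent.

Failure-to-file: 4 × 2% × €20,000.00 = €1,600.00 (under the 17.5% cap)
Failure-to-pay penalty = 1.75% × €20,000.00 × 4 mo = €1,400.00
Interest: €20,000.00 × ((1 + 0.0115)^4 − 1) = €20,000.00 × 0.0467996… = €935.9920…
Penalties + interest = €3,000.0000 + €935.9920… = €3,935.99

€3,935.99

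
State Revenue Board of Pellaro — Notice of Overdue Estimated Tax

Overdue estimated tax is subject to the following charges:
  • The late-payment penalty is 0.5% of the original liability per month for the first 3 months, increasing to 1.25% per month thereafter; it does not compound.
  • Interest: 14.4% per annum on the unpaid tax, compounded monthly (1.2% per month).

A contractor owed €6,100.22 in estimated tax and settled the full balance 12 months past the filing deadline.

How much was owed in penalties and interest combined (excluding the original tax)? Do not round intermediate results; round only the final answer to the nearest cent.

€1,716.57

Penalty, months 1–3: 3 × 0.5% × €6,100.22 = €91.50…
Penalty, months 4–12: 9 × 1.25% × €6,100.22 = €686.27…
Interest: €6,100.22 × ((1 + 0.012)^12 − 1) = €6,100.22 × 0.1538946… = €938.7911…
Penalties + interest = €777.7781… + €938.7911… = €1,716.57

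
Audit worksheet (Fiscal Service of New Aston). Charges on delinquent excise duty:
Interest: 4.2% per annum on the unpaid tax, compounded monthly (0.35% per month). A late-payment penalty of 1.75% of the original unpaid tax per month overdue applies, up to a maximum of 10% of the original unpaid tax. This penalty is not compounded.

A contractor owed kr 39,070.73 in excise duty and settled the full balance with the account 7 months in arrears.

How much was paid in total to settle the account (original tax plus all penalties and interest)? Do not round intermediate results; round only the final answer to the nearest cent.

kr 43,945.15

Penalty (uncapped): 7 × 1.75% × kr 39,070.73 = kr 4,786.16…; cap = 10% × kr 39,070.73 = kr 3,907.07… → penalty = kr 3,907.07…
Interest: kr 39,070.73 × ((1 + 0.0035)^7 − 1) = kr 39,070.73 × 0.0247588… = kr 967.3427…
Total = kr 39,070.73 + kr 3,907.0730 + kr 967.3427… = kr 43,945.15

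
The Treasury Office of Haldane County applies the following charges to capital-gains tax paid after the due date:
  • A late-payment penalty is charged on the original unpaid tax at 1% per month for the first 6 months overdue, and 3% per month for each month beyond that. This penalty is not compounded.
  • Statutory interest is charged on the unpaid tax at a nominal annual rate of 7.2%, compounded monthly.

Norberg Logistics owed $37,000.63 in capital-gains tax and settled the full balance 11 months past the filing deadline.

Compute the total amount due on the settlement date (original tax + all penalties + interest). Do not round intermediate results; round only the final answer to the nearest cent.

Penalty, months 1–6: 6 × 1% × $37,000.63 = $2,220.04…
Penalty, months 7–11: 5 × 3% × $37,000.63 = $5,550.09…
Interest (7.2%/yr ÷ 12 = 0.6%/month): $37,000.63 × ((1 + 0.006)^11 − 1) = $2,516.6375…
Total = $37,000.63 + $7,770.1323 + $2,516.6375… = $47,287.40

$47,287.40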